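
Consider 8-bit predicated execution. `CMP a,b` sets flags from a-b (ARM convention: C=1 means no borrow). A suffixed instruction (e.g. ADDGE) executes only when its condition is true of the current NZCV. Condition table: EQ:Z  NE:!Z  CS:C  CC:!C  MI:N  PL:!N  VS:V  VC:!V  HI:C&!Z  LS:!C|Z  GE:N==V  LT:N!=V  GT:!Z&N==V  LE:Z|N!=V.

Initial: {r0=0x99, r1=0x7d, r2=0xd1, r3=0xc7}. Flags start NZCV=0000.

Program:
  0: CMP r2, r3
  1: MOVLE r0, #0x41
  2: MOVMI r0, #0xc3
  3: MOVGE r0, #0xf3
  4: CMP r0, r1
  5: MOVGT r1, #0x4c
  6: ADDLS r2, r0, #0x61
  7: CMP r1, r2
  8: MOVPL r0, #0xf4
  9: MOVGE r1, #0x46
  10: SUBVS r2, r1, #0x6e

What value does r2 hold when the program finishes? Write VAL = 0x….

VAL = 0xd8

0: ✓ CMP  NZCV=0010
1: · MOVLE
2: · MOVMI
3: ✓ MOVGE  r0←0xf3
4: ✓ CMP  NZCV=0011
5: · MOVGT
6: · ADDLS
7: ✓ CMP  NZCV=1001
8: · MOVPL
9: ✓ MOVGE  r1←0x46
10: ✓ SUBVS  r2←0xd8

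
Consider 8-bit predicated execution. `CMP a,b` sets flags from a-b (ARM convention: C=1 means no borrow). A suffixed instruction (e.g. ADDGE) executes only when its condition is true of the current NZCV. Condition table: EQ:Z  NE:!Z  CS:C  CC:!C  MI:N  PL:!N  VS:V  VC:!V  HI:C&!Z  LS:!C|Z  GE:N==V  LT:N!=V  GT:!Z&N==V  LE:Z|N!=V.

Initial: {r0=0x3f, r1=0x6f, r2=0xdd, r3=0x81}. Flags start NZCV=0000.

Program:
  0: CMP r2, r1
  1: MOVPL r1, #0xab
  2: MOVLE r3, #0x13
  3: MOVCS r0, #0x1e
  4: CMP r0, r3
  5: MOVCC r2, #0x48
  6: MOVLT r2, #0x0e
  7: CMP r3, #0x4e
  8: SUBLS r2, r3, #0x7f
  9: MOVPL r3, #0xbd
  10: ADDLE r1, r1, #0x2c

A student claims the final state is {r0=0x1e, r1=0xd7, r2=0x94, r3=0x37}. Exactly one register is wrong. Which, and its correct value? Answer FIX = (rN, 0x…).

FIX = (r3, 0x13)

0: ✓ CMP  NZCV=0011
1: ✓ MOVPL  r1←0xab
2: ✓ MOVLE  r3←0x13
3: ✓ MOVCS  r0←0x1e
4: ✓ CMP  NZCV=0010
5: · MOVCC
6: · MOVLT
7: ✓ CMP  NZCV=1000
8: ✓ SUBLS  r2←0x94
9: · MOVPL
10: ✓ ADDLE  r1←0xd7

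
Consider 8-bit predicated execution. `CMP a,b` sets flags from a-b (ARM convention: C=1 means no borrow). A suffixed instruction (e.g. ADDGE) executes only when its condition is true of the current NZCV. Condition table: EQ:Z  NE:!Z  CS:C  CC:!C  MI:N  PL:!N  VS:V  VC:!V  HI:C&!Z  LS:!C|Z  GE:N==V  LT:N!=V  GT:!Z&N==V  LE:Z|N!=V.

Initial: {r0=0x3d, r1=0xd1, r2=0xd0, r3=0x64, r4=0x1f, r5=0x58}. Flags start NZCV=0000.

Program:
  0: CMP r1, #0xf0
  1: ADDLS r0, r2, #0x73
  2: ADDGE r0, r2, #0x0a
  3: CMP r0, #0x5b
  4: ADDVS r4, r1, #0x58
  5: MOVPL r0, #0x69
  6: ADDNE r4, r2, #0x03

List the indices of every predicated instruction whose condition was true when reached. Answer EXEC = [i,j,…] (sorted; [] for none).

0: ✓ CMP  NZCV=1000
1: ✓ ADDLS  r0←0x43
2: · ADDGE
3: ✓ CMP  NZCV=1000
4: · ADDVS
5: · MOVPL
6: ✓ ADDNE  r4←0xd3

EXEC = [1,6]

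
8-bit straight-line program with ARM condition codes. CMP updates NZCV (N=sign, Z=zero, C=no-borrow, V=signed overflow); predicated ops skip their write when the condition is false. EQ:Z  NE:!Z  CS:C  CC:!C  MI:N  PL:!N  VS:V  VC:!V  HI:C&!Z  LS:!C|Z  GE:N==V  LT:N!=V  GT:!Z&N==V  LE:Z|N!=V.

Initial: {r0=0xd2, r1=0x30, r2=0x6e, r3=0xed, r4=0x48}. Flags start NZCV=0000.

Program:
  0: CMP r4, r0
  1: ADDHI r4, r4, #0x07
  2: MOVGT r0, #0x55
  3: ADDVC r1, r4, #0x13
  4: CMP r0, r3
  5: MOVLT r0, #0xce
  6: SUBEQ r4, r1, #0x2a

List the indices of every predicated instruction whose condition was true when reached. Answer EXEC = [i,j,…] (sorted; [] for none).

EXEC = [2,3]

0: ✓ CMP  NZCV=0000
1: · ADDHI
2: ✓ MOVGT  r0←0x55
3: ✓ ADDVC  r1←0x5b
4: ✓ CMP  NZCV=0000
5: · MOVLT
6: · SUBEQ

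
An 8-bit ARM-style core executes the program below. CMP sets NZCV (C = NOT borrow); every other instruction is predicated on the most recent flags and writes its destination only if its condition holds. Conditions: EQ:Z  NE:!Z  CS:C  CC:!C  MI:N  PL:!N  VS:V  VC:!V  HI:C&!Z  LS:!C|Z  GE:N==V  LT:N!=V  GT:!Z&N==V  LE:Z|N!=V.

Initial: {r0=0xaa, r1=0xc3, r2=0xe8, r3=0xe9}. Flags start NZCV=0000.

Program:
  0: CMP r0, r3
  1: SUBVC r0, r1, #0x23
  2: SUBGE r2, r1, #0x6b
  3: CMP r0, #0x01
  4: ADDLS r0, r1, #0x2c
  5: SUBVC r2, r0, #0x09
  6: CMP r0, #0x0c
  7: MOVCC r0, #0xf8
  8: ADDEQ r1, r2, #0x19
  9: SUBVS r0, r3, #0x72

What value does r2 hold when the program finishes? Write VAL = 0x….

0: ✓ CMP  NZCV=1000
1: ✓ SUBVC  r0←0xa0
2: · SUBGE
3: ✓ CMP  NZCV=1010
4: · ADDLS
5: ✓ SUBVC  r2←0x97
6: ✓ CMP  NZCV=1010
7: · MOVCC
8: · ADDEQ
9: · SUBVS

VAL = 0x97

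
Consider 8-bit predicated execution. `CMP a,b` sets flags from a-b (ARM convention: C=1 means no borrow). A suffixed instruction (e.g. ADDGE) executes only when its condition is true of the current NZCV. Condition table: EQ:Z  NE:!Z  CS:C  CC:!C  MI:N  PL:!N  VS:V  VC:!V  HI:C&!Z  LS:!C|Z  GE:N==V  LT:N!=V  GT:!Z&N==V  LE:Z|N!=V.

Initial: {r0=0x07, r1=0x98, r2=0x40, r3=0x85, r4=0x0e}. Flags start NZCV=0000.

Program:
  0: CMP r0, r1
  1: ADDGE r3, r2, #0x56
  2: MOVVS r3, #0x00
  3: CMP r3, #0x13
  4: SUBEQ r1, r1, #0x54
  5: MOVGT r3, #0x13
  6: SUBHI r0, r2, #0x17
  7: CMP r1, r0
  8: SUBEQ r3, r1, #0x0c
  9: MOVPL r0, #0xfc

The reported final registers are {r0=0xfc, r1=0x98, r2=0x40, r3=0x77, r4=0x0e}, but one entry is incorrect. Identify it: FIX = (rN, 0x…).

FIX = (r3, 0x96)

[0] flags=0000 → (cmp)
[1] flags=0000 GE?T → r3=0x96
[2] flags=0000 VS?F → skip
[3] flags=1010 → (cmp)
[4] flags=1010 EQ?F → skip
[5] flags=1010 GT?F → skip
[6] flags=1010 HI?T → r0=0x29
[7] flags=0011 → (cmp)
[8] flags=0011 EQ?F → skip
[9] flags=0011 PL?T → r0=0xfc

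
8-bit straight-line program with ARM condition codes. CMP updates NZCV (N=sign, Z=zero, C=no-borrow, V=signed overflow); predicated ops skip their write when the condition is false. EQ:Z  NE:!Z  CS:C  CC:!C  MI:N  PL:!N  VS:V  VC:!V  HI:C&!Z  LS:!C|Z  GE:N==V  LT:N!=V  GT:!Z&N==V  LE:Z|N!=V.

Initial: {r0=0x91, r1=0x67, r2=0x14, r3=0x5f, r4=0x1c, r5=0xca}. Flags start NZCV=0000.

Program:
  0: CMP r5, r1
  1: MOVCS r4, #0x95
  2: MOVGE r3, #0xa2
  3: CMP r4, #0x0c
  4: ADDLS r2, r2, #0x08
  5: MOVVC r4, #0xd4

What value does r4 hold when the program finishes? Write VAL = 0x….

VAL = 0xd4

0: ✓ CMP  NZCV=0011
1: ✓ MOVCS  r4←0x95
2: · MOVGE
3: ✓ CMP  NZCV=1010
4: · ADDLS
5: ✓ MOVVC  r4←0xd4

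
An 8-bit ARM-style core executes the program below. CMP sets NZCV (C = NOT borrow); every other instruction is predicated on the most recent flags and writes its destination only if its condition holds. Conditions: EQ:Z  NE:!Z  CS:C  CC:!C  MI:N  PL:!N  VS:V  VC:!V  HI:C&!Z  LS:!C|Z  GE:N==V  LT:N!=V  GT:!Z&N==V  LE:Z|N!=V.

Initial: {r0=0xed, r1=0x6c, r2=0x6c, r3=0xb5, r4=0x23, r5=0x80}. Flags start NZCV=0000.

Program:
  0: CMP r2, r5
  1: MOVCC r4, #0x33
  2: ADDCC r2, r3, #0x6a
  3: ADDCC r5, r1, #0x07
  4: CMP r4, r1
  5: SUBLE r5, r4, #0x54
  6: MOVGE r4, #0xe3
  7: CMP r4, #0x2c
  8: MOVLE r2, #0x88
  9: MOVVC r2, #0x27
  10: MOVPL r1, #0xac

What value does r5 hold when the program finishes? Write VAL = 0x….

VAL = 0xdf

[0] flags=1001 → (cmp)
[1] flags=1001 CC?T → r4=0x33
[2] flags=1001 CC?T → r2=0x1f
[3] flags=1001 CC?T → r5=0x73
[4] flags=1000 → (cmp)
[5] flags=1000 LE?T → r5=0xdf
[6] flags=1000 GE?F → skip
[7] flags=0010 → (cmp)
[8] flags=0010 LE?F → skip
[9] flags=0010 VC?T → r2=0x27
[10] flags=0010 PL?T → r1=0xac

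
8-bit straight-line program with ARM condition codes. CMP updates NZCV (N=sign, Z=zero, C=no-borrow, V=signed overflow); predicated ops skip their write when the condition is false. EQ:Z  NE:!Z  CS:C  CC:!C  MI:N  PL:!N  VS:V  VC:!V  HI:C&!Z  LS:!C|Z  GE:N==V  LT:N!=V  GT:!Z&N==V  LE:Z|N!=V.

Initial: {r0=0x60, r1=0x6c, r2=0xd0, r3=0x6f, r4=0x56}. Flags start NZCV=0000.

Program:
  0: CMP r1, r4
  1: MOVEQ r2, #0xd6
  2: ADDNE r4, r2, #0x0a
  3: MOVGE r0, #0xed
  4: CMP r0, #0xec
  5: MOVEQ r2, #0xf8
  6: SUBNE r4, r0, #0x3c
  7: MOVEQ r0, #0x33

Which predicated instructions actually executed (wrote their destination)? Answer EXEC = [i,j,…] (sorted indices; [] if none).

EXEC = [2,3,6]

0: ✓ CMP  NZCV=0010
1: · MOVEQ
2: ✓ ADDNE  r4←0xda
3: ✓ MOVGE  r0←0xed
4: ✓ CMP  NZCV=0010
5: · MOVEQ
6: ✓ SUBNE  r4←0xb1
7: · MOVEQ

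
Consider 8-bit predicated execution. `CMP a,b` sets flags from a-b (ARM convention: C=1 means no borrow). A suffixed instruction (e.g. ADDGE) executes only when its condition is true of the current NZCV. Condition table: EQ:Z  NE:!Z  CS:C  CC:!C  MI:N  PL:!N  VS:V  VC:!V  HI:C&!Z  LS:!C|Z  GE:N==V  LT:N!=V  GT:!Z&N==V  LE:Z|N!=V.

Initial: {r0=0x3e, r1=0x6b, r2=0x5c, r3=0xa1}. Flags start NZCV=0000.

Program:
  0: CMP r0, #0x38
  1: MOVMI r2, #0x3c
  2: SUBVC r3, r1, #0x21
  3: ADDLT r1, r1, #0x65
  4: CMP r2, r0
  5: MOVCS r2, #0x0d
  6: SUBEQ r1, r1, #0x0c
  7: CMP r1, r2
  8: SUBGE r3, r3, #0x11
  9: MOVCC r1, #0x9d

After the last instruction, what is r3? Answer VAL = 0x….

VAL = 0x39

0: ✓ CMP  NZCV=0010
1: · MOVMI
2: ✓ SUBVC  r3←0x4a
3: · ADDLT
4: ✓ CMP  NZCV=0010
5: ✓ MOVCS  r2←0x0d
6: · SUBEQ
7: ✓ CMP  NZCV=0010
8: ✓ SUBGE  r3←0x39
9: · MOVCC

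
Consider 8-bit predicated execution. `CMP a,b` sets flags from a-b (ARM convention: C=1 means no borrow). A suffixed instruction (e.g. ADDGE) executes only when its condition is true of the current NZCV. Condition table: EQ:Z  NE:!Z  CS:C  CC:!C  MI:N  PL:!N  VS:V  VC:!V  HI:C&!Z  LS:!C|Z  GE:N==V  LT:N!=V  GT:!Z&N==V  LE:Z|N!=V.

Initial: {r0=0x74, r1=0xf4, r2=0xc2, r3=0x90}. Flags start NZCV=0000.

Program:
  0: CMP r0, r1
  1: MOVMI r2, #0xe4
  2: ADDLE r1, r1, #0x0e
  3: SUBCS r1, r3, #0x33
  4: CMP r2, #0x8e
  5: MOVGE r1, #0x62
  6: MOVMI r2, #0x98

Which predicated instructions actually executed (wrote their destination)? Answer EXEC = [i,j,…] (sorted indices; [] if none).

EXEC = [1,5]

[0] flags=1001 → (cmp)
[1] flags=1001 MI?T → r2=0xe4
[2] flags=1001 LE?F → skip
[3] flags=1001 CS?F → skip
[4] flags=0010 → (cmp)
[5] flags=0010 GE?T → r1=0x62
[6] flags=0010 MI?F → skip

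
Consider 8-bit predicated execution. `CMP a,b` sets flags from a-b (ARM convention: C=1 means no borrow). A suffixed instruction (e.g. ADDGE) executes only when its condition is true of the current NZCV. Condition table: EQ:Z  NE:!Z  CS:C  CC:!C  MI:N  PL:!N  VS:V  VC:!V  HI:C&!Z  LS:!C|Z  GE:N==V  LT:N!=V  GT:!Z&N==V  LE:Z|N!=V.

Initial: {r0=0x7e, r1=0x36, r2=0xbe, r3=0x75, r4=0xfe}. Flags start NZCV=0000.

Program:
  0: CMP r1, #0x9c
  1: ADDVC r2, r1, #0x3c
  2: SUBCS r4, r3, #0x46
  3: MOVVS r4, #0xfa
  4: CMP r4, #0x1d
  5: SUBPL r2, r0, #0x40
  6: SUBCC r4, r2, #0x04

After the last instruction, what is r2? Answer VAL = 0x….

0: ✓ CMP  NZCV=1001
1: · ADDVC
2: · SUBCS
3: ✓ MOVVS  r4←0xfa
4: ✓ CMP  NZCV=1010
5: · SUBPL
6: · SUBCC

VAL = 0xbe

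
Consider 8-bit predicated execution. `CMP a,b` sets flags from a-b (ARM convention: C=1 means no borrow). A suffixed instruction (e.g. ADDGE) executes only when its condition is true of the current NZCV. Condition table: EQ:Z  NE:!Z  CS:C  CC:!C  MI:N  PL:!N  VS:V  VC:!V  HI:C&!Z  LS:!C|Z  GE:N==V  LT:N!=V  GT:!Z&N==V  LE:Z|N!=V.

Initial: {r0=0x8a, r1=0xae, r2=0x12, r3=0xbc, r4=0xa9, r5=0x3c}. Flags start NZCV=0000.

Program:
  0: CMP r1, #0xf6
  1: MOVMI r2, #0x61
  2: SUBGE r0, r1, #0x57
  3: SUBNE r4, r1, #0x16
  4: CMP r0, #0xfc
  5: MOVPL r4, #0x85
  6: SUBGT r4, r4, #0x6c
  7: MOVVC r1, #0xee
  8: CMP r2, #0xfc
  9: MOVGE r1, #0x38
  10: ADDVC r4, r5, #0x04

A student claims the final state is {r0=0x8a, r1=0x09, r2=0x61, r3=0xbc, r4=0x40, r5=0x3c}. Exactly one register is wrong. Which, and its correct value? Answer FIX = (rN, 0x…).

FIX = (r1, 0x38)

[0] flags=1000 → (cmp)
[1] flags=1000 MI?T → r2=0x61
[2] flags=1000 GE?F → skip
[3] flags=1000 NE?T → r4=0x98
[4] flags=1000 → (cmp)
[5] flags=1000 PL?F → skip
[6] flags=1000 GT?F → skip
[7] flags=1000 VC?T → r1=0xee
[8] flags=0000 → (cmp)
[9] flags=0000 GE?T → r1=0x38
[10] flags=0000 VC?T → r4=0x40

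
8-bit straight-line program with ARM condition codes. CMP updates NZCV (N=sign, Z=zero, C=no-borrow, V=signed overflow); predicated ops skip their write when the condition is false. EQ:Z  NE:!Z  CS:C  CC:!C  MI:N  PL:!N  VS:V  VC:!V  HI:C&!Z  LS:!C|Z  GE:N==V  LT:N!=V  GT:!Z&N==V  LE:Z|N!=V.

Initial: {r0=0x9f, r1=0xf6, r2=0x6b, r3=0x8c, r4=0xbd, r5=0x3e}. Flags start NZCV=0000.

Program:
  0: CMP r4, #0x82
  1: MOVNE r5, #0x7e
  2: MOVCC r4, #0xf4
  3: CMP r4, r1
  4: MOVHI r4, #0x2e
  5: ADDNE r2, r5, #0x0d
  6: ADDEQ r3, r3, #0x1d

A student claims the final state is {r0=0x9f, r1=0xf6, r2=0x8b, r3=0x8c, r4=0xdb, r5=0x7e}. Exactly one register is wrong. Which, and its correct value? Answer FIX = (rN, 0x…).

0: ✓ CMP  NZCV=0010
1: ✓ MOVNE  r5←0x7e
2: · MOVCC
3: ✓ CMP  NZCV=1000
4: · MOVHI
5: ✓ ADDNE  r2←0x8b
6: · ADDEQ

FIX = (r4, 0xbd)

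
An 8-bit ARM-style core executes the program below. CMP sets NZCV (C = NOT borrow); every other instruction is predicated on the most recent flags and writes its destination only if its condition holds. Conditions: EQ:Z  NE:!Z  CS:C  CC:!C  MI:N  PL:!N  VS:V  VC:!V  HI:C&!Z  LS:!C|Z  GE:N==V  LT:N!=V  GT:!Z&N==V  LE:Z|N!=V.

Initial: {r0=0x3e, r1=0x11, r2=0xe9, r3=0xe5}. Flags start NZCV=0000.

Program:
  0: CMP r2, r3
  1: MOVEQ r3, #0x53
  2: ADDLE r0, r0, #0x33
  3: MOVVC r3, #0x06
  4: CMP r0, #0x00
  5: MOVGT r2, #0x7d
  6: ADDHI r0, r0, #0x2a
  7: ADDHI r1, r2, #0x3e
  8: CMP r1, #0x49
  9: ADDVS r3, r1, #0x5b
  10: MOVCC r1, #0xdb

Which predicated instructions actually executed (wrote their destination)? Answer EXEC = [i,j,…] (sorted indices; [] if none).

EXEC = [3,5,6,7,9]

[0] flags=0010 → (cmp)
[1] flags=0010 EQ?F → skip
[2] flags=0010 LE?F → skip
[3] flags=0010 VC?T → r3=0x06
[4] flags=0010 → (cmp)
[5] flags=0010 GT?T → r2=0x7d
[6] flags=0010 HI?T → r0=0x68
[7] flags=0010 HI?T → r1=0xbb
[8] flags=0011 → (cmp)
[9] flags=0011 VS?T → r3=0x16
[10] flags=0011 CC?F → skip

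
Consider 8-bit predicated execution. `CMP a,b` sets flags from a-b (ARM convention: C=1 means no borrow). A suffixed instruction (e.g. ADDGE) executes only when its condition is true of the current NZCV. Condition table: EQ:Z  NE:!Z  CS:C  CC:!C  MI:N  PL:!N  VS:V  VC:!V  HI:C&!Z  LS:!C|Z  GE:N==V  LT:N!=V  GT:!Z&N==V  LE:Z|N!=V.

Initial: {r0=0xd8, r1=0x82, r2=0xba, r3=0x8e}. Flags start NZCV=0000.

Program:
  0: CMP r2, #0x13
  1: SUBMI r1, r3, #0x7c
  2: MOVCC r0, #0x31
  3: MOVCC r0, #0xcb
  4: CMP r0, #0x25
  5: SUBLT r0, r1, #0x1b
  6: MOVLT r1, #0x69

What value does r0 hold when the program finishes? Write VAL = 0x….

0: ✓ CMP  NZCV=1010
1: ✓ SUBMI  r1←0x12
2: · MOVCC
3: · MOVCC
4: ✓ CMP  NZCV=1010
5: ✓ SUBLT  r0←0xf7
6: ✓ MOVLT  r1←0x69

VAL = 0xf7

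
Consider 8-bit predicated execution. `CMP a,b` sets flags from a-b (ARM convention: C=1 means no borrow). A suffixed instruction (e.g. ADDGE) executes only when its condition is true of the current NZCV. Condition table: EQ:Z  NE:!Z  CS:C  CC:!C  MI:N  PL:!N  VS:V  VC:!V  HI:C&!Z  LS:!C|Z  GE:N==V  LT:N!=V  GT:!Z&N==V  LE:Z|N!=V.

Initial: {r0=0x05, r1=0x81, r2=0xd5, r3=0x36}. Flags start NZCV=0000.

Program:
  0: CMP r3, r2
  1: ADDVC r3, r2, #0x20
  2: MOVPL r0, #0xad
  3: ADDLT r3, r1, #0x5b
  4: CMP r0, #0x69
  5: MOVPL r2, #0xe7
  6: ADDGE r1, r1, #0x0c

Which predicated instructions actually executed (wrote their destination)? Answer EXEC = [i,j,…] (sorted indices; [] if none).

EXEC = [1,2,5]

[0] flags=0000 → (cmp)
[1] flags=0000 VC?T → r3=0xf5
[2] flags=0000 PL?T → r0=0xad
[3] flags=0000 LT?F → skip
[4] flags=0011 → (cmp)
[5] flags=0011 PL?T → r2=0xe7
[6] flags=0011 GE?F → skip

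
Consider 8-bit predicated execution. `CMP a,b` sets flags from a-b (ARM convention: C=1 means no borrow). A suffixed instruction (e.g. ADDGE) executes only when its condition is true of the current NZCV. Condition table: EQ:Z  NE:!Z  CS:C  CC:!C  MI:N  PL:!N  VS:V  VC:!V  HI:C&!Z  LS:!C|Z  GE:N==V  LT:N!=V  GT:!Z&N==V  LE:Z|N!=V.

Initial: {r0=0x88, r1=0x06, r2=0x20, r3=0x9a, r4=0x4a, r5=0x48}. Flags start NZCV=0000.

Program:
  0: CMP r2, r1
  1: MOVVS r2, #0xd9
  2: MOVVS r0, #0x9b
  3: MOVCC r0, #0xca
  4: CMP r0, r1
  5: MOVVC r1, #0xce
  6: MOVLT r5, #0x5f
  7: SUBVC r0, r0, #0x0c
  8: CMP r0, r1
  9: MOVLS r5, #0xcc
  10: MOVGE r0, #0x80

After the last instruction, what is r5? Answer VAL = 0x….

VAL = 0xcc

[0] flags=0010 → (cmp)
[1] flags=0010 VS?F → skip
[2] flags=0010 VS?F → skip
[3] flags=0010 CC?F → skip
[4] flags=1010 → (cmp)
[5] flags=1010 VC?T → r1=0xce
[6] flags=1010 LT?T → r5=0x5f
[7] flags=1010 VC?T → r0=0x7c
[8] flags=1001 → (cmp)
[9] flags=1001 LS?T → r5=0xcc
[10] flags=1001 GE?T → r0=0x80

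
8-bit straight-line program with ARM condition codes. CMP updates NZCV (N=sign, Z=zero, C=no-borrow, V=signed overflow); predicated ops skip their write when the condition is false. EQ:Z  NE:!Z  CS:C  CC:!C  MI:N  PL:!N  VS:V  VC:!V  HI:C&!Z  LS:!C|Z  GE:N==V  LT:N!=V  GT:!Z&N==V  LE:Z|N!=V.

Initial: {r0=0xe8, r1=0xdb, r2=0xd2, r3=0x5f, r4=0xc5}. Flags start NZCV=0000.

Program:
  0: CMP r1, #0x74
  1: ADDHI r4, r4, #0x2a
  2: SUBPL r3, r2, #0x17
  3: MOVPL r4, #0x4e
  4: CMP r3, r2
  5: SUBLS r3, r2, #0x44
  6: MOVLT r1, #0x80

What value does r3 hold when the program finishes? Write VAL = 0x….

VAL = 0x8e

0: ✓ CMP  NZCV=0011
1: ✓ ADDHI  r4←0xef
2: ✓ SUBPL  r3←0xbb
3: ✓ MOVPL  r4←0x4e
4: ✓ CMP  NZCV=1000
5: ✓ SUBLS  r3←0x8e
6: ✓ MOVLT  r1←0x80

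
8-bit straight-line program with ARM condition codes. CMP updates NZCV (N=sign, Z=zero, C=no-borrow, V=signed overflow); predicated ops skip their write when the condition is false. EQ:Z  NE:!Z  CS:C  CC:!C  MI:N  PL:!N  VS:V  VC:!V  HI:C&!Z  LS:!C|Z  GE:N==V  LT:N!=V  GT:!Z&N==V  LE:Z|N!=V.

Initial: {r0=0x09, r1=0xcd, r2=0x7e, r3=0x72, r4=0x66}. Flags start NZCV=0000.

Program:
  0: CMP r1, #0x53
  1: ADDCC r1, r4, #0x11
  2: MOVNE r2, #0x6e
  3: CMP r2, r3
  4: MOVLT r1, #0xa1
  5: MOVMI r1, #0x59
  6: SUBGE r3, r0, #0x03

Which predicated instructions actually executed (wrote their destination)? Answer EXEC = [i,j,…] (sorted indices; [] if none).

EXEC = [2,4,5]

0: ✓ CMP  NZCV=0011
1: · ADDCC
2: ✓ MOVNE  r2←0x6e
3: ✓ CMP  NZCV=1000
4: ✓ MOVLT  r1←0xa1
5: ✓ MOVMI  r1←0x59
6: · SUBGE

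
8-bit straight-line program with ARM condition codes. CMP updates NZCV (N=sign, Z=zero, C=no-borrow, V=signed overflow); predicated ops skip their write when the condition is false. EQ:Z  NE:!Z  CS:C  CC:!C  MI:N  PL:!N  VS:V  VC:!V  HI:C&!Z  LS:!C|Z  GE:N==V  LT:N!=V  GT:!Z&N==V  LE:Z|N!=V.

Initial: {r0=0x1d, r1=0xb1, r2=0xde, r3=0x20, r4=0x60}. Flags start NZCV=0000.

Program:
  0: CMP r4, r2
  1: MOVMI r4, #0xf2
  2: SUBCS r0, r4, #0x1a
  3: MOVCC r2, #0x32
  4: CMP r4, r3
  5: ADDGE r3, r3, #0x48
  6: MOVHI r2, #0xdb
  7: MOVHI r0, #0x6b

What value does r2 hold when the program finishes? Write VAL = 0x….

[0] flags=1001 → (cmp)
[1] flags=1001 MI?T → r4=0xf2
[2] flags=1001 CS?F → skip
[3] flags=1001 CC?T → r2=0x32
[4] flags=1010 → (cmp)
[5] flags=1010 GE?F → skip
[6] flags=1010 HI?T → r2=0xdb
[7] flags=1010 HI?T → r0=0x6b

VAL = 0xdb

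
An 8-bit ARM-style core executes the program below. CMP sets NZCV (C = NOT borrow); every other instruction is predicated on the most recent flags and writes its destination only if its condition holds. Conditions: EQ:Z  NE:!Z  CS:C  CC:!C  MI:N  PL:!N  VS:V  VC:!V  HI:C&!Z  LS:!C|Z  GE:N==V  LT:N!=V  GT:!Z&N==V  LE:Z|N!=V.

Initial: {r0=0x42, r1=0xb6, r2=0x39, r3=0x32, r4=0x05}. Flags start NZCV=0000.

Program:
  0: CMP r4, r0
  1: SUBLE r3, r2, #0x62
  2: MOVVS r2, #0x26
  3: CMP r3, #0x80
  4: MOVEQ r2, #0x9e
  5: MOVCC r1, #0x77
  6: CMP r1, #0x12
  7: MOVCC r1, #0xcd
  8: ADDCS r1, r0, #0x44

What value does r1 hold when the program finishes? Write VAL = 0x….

[0] flags=1000 → (cmp)
[1] flags=1000 LE?T → r3=0xd7
[2] flags=1000 VS?F → skip
[3] flags=0010 → (cmp)
[4] flags=0010 EQ?F → skip
[5] flags=0010 CC?F → skip
[6] flags=1010 → (cmp)
[7] flags=1010 CC?F → skip
[8] flags=1010 CS?T → r1=0x86

VAL = 0x86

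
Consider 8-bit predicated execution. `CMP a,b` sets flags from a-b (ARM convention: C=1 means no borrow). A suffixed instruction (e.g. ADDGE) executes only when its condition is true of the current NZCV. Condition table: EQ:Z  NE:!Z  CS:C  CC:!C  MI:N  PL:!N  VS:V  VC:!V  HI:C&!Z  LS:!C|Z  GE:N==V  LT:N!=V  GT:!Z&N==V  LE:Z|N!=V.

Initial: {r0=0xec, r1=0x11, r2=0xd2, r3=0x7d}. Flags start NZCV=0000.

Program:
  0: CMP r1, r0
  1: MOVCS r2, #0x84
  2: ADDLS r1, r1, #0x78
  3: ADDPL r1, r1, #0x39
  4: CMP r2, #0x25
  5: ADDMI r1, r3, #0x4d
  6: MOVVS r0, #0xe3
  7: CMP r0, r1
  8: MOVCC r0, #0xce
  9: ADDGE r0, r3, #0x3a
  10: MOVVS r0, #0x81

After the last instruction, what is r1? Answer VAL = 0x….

VAL = 0xca

0: ✓ CMP  NZCV=0000
1: · MOVCS
2: ✓ ADDLS  r1←0x89
3: ✓ ADDPL  r1←0xc2
4: ✓ CMP  NZCV=1010
5: ✓ ADDMI  r1←0xca
6: · MOVVS
7: ✓ CMP  NZCV=0010
8: · MOVCC
9: ✓ ADDGE  r0←0xb7
10: · MOVVS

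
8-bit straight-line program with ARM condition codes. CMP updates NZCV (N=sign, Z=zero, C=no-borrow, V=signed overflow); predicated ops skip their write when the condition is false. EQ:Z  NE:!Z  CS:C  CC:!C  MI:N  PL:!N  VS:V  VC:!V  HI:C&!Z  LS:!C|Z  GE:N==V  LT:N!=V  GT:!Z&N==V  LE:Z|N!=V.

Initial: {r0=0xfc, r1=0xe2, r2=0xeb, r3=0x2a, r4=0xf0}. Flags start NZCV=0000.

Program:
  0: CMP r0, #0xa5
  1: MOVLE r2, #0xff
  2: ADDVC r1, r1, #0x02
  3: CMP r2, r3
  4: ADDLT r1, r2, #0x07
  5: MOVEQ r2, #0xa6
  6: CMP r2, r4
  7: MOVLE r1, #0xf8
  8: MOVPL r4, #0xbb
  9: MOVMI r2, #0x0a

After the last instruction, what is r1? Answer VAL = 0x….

0: ✓ CMP  NZCV=0010
1: · MOVLE
2: ✓ ADDVC  r1←0xe4
3: ✓ CMP  NZCV=1010
4: ✓ ADDLT  r1←0xf2
5: · MOVEQ
6: ✓ CMP  NZCV=1000
7: ✓ MOVLE  r1←0xf8
8: · MOVPL
9: ✓ MOVMI  r2←0x0a

VAL = 0xf8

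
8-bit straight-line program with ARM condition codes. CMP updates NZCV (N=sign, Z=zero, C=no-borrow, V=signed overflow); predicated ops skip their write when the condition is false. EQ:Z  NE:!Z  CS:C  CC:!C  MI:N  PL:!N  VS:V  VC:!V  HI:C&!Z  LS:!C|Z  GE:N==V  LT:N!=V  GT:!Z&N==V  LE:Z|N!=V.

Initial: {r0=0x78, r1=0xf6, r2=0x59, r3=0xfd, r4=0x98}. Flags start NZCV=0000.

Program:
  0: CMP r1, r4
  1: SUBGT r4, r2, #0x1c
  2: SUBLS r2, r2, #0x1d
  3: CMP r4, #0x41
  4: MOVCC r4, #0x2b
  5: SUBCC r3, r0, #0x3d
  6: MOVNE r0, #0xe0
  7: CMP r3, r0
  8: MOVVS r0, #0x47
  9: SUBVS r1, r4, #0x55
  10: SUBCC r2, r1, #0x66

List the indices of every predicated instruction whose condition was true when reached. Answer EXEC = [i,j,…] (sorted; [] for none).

[0] flags=0010 → (cmp)
[1] flags=0010 GT?T → r4=0x3d
[2] flags=0010 LS?F → skip
[3] flags=1000 → (cmp)
[4] flags=1000 CC?T → r4=0x2b
[5] flags=1000 CC?T → r3=0x3b
[6] flags=1000 NE?T → r0=0xe0
[7] flags=0000 → (cmp)
[8] flags=0000 VS?F → skip
[9] flags=0000 VS?F → skip
[10] flags=0000 CC?T → r2=0x90

EXEC = [1,4,5,6,10]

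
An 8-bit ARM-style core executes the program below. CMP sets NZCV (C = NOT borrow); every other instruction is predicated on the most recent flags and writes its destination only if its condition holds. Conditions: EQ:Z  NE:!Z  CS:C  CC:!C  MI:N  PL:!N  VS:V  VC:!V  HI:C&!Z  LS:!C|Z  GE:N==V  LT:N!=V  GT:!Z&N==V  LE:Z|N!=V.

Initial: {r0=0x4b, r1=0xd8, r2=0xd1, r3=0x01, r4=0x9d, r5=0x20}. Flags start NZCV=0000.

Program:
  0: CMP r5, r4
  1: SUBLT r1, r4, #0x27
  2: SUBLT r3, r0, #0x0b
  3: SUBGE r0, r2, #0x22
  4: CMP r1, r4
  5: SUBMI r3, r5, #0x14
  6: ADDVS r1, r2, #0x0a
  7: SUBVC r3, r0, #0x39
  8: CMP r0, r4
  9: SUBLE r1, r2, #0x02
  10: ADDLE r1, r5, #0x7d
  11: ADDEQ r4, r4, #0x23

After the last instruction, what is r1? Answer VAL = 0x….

VAL = 0xd8

0: ✓ CMP  NZCV=1001
1: · SUBLT
2: · SUBLT
3: ✓ SUBGE  r0←0xaf
4: ✓ CMP  NZCV=0010
5: · SUBMI
6: · ADDVS
7: ✓ SUBVC  r3←0x76
8: ✓ CMP  NZCV=0010
9: · SUBLE
10: · ADDLE
11: · ADDEQ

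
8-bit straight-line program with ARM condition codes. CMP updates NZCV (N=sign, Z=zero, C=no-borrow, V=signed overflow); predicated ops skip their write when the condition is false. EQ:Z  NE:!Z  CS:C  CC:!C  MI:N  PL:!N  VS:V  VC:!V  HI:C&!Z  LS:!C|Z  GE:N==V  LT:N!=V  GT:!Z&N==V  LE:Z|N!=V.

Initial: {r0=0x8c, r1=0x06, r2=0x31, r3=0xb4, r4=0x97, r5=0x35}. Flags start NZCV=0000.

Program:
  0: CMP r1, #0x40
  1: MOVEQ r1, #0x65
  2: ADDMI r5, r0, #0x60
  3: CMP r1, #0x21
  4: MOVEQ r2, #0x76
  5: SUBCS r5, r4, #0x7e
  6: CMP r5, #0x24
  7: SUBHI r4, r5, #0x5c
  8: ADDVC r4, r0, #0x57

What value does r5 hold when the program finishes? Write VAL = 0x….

[0] flags=1000 → (cmp)
[1] flags=1000 EQ?F → skip
[2] flags=1000 MI?T → r5=0xec
[3] flags=1000 → (cmp)
[4] flags=1000 EQ?F → skip
[5] flags=1000 CS?F → skip
[6] flags=1010 → (cmp)
[7] flags=1010 HI?T → r4=0x90
[8] flags=1010 VC?T → r4=0xe3

VAL = 0xec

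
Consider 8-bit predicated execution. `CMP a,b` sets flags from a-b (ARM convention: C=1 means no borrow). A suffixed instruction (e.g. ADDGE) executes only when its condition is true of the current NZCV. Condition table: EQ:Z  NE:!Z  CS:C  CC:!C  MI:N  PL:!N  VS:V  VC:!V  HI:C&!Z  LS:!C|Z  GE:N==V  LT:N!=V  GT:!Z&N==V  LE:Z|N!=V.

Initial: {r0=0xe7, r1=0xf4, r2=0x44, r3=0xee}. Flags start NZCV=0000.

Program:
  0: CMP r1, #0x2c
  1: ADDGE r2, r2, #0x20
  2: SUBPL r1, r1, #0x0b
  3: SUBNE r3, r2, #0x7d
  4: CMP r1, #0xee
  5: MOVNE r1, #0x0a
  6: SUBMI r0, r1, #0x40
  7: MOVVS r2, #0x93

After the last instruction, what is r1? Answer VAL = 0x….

VAL = 0x0a

[0] flags=1010 → (cmp)
[1] flags=1010 GE?F → skip
[2] flags=1010 PL?F → skip
[3] flags=1010 NE?T → r3=0xc7
[4] flags=0010 → (cmp)
[5] flags=0010 NE?T → r1=0x0a
[6] flags=0010 MI?F → skip
[7] flags=0010 VS?F → skip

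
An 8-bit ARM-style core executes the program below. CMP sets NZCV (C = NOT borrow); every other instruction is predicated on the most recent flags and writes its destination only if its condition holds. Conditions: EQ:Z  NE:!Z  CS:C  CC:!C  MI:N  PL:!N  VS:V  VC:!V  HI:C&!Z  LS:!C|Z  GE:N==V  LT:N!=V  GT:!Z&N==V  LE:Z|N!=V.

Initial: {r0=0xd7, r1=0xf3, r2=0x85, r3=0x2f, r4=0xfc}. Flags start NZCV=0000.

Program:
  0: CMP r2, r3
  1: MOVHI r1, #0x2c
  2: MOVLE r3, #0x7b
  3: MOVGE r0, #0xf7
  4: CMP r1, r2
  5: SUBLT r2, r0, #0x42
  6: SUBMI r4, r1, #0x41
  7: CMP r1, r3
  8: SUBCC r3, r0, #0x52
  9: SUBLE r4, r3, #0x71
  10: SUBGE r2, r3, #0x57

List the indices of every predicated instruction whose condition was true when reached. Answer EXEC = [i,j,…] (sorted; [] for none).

EXEC = [1,2,6,8,9]

0: ✓ CMP  NZCV=0011
1: ✓ MOVHI  r1←0x2c
2: ✓ MOVLE  r3←0x7b
3: · MOVGE
4: ✓ CMP  NZCV=1001
5: · SUBLT
6: ✓ SUBMI  r4←0xeb
7: ✓ CMP  NZCV=1000
8: ✓ SUBCC  r3←0x85
9: ✓ SUBLE  r4←0x14
10: · SUBGE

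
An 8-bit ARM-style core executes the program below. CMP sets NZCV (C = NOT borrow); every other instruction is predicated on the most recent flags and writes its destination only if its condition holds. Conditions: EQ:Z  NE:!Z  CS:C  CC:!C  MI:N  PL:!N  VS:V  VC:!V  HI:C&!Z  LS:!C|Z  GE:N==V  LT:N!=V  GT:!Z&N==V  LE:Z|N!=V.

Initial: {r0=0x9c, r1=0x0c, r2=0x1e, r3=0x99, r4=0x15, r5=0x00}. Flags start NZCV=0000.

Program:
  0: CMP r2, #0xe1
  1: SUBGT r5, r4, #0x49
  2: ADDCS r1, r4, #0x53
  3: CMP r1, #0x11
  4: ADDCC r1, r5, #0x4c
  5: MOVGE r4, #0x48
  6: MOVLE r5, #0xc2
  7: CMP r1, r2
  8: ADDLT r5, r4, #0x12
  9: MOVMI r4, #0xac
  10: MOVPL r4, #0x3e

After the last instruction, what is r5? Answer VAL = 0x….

0: ✓ CMP  NZCV=0000
1: ✓ SUBGT  r5←0xcc
2: · ADDCS
3: ✓ CMP  NZCV=1000
4: ✓ ADDCC  r1←0x18
5: · MOVGE
6: ✓ MOVLE  r5←0xc2
7: ✓ CMP  NZCV=1000
8: ✓ ADDLT  r5←0x27
9: ✓ MOVMI  r4←0xac
10: · MOVPL

VAL = 0x27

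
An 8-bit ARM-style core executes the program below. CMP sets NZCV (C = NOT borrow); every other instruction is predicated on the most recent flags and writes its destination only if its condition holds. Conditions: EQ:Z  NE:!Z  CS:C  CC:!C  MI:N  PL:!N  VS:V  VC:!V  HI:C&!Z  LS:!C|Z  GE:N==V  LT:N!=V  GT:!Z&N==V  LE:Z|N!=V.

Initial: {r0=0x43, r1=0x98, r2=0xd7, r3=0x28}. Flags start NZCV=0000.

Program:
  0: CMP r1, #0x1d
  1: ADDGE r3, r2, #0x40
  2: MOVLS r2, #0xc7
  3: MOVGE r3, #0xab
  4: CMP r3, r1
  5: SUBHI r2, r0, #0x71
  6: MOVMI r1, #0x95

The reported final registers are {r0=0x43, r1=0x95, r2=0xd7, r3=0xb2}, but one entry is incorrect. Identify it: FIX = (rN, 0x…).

[0] flags=0011 → (cmp)
[1] flags=0011 GE?F → skip
[2] flags=0011 LS?F → skip
[3] flags=0011 GE?F → skip
[4] flags=1001 → (cmp)
[5] flags=1001 HI?F → skip
[6] flags=1001 MI?T → r1=0x95

FIX = (r3, 0x28)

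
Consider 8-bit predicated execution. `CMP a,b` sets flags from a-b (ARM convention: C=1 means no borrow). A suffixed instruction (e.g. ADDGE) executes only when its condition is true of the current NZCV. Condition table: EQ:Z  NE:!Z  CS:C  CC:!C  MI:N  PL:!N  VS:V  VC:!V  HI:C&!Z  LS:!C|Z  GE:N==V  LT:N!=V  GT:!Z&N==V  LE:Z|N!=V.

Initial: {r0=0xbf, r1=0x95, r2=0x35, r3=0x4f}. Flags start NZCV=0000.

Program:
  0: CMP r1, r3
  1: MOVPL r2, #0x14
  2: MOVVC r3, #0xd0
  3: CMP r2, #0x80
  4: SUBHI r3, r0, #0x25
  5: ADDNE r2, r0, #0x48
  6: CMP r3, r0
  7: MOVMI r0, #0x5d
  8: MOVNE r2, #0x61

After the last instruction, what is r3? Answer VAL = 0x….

VAL = 0x4f

0: ✓ CMP  NZCV=0011
1: ✓ MOVPL  r2←0x14
2: · MOVVC
3: ✓ CMP  NZCV=1001
4: · SUBHI
5: ✓ ADDNE  r2←0x07
6: ✓ CMP  NZCV=1001
7: ✓ MOVMI  r0←0x5d
8: ✓ MOVNE  r2←0x61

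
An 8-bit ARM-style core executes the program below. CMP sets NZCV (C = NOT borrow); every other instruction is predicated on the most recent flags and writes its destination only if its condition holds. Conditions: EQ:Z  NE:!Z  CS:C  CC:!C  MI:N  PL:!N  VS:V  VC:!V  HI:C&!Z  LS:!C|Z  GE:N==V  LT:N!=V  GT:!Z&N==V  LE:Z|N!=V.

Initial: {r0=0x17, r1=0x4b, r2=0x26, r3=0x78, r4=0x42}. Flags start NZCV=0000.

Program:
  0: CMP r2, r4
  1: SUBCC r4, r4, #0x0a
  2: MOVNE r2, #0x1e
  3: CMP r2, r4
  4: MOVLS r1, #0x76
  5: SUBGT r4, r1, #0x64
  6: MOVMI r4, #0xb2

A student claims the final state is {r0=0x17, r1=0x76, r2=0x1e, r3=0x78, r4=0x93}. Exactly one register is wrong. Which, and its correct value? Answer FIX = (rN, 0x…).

FIX = (r4, 0xb2)

[0] flags=1000 → (cmp)
[1] flags=1000 CC?T → r4=0x38
[2] flags=1000 NE?T → r2=0x1e
[3] flags=1000 → (cmp)
[4] flags=1000 LS?T → r1=0x76
[5] flags=1000 GT?F → skip
[6] flags=1000 MI?T → r4=0xb2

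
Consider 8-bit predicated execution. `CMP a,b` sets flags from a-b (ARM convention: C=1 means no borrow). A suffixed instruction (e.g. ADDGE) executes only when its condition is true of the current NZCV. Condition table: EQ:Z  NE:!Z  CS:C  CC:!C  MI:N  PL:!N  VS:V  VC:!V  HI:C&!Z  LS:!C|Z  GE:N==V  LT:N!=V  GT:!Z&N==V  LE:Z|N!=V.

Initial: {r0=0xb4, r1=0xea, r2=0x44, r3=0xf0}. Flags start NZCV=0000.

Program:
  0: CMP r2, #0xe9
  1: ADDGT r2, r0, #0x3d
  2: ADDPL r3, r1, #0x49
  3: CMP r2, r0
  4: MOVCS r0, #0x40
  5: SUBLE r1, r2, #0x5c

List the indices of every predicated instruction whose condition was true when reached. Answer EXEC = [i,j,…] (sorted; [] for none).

EXEC = [1,2,4]

[0] flags=0000 → (cmp)
[1] flags=0000 GT?T → r2=0xf1
[2] flags=0000 PL?T → r3=0x33
[3] flags=0010 → (cmp)
[4] flags=0010 CS?T → r0=0x40
[5] flags=0010 LE?F → skip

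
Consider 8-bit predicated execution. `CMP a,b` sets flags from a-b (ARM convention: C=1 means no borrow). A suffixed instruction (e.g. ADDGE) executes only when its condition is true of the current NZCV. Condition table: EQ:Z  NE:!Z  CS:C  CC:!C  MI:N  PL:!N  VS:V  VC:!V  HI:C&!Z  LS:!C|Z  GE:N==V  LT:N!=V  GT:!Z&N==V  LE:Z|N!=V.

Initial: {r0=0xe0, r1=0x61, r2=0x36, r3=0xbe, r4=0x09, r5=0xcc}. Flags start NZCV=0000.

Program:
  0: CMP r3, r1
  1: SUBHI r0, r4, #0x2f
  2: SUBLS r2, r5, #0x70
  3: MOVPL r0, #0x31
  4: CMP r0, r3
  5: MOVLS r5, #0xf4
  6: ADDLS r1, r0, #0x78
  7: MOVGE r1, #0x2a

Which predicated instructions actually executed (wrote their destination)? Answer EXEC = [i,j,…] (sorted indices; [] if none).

0: ✓ CMP  NZCV=0011
1: ✓ SUBHI  r0←0xda
2: · SUBLS
3: ✓ MOVPL  r0←0x31
4: ✓ CMP  NZCV=0000
5: ✓ MOVLS  r5←0xf4
6: ✓ ADDLS  r1←0xa9
7: ✓ MOVGE  r1←0x2a

EXEC = [1,3,5,6,7]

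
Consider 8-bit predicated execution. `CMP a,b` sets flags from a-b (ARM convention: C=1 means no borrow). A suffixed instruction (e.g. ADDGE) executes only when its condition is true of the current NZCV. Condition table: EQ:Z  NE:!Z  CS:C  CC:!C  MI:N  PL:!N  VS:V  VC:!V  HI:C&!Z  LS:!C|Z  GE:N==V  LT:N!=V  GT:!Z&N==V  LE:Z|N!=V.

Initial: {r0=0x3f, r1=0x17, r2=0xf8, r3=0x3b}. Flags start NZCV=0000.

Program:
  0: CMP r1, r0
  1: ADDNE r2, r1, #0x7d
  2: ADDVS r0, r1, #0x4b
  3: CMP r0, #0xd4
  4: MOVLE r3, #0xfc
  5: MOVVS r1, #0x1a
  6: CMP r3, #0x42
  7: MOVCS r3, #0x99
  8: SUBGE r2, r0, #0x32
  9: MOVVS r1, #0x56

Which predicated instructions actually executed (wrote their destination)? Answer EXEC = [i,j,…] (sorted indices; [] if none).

0: ✓ CMP  NZCV=1000
1: ✓ ADDNE  r2←0x94
2: · ADDVS
3: ✓ CMP  NZCV=0000
4: · MOVLE
5: · MOVVS
6: ✓ CMP  NZCV=1000
7: · MOVCS
8: · SUBGE
9: · MOVVS

EXEC = [1]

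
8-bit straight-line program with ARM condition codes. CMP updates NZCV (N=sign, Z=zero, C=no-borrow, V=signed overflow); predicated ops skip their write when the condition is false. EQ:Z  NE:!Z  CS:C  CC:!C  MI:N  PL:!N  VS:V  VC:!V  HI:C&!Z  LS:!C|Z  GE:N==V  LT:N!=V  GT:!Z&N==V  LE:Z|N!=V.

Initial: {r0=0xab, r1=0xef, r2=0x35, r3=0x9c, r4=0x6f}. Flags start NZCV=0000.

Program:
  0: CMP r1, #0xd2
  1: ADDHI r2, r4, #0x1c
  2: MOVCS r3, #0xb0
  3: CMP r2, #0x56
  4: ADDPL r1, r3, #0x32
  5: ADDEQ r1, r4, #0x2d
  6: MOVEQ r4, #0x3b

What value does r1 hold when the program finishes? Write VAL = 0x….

VAL = 0xe2

[0] flags=0010 → (cmp)
[1] flags=0010 HI?T → r2=0x8b
[2] flags=0010 CS?T → r3=0xb0
[3] flags=0011 → (cmp)
[4] flags=0011 PL?T → r1=0xe2
[5] flags=0011 EQ?F → skip
[6] flags=0011 EQ?F → skip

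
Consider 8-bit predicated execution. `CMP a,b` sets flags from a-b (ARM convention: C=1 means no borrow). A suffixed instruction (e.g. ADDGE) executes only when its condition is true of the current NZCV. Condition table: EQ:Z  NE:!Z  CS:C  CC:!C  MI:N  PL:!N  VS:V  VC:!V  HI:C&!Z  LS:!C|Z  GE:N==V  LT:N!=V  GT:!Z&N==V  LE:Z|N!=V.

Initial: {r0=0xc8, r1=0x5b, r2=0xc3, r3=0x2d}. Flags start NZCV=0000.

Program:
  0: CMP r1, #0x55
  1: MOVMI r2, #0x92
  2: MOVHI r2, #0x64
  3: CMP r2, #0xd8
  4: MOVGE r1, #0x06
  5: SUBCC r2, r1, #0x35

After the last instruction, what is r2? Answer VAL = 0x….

VAL = 0xd1

[0] flags=0010 → (cmp)
[1] flags=0010 MI?F → skip
[2] flags=0010 HI?T → r2=0x64
[3] flags=1001 → (cmp)
[4] flags=1001 GE?T → r1=0x06
[5] flags=1001 CC?T → r2=0xd1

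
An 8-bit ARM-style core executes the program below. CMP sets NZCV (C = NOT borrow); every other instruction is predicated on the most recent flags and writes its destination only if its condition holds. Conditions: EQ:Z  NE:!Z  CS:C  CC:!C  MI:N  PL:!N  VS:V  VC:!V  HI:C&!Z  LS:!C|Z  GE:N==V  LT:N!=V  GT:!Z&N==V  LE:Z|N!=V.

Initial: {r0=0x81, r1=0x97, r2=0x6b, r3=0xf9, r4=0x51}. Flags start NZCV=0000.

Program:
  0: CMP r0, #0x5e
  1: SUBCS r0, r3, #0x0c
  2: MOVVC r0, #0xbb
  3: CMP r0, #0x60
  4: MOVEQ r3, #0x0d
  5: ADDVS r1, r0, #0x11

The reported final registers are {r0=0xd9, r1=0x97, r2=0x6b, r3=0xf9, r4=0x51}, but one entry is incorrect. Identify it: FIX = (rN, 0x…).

[0] flags=0011 → (cmp)
[1] flags=0011 CS?T → r0=0xed
[2] flags=0011 VC?F → skip
[3] flags=1010 → (cmp)
[4] flags=1010 EQ?F → skip
[5] flags=1010 VS?F → skip

FIX = (r0, 0xed)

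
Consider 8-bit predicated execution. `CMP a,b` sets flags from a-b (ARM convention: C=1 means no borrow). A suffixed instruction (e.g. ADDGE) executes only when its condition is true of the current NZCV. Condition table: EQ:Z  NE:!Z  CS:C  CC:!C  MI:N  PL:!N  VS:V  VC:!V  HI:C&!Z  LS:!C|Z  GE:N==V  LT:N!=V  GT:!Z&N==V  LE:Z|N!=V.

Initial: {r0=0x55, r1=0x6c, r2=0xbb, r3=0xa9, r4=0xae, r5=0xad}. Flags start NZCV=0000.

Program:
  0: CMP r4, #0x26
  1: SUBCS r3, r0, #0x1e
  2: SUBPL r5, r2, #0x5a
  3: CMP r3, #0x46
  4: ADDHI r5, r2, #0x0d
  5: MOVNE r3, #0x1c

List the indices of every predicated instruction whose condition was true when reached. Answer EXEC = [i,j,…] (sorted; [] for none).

EXEC = [1,5]

0: ✓ CMP  NZCV=1010
1: ✓ SUBCS  r3←0x37
2: · SUBPL
3: ✓ CMP  NZCV=1000
4: · ADDHI
5: ✓ MOVNE  r3←0x1c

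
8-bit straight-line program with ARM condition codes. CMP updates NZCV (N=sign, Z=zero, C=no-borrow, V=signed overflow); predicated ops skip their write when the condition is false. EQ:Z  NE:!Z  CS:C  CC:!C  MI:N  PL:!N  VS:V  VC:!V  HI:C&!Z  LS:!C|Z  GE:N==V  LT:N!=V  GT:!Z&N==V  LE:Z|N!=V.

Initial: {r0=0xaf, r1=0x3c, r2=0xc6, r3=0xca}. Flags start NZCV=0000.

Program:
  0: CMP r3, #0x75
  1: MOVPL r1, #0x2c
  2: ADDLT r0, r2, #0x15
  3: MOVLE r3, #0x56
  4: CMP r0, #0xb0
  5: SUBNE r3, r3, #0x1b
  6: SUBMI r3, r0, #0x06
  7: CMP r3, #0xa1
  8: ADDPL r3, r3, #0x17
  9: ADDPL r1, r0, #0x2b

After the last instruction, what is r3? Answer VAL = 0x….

[0] flags=0011 → (cmp)
[1] flags=0011 PL?T → r1=0x2c
[2] flags=0011 LT?T → r0=0xdb
[3] flags=0011 LE?T → r3=0x56
[4] flags=0010 → (cmp)
[5] flags=0010 NE?T → r3=0x3b
[6] flags=0010 MI?F → skip
[7] flags=1001 → (cmp)
[8] flags=1001 PL?F → skip
[9] flags=1001 PL?F → skip

VAL = 0x3b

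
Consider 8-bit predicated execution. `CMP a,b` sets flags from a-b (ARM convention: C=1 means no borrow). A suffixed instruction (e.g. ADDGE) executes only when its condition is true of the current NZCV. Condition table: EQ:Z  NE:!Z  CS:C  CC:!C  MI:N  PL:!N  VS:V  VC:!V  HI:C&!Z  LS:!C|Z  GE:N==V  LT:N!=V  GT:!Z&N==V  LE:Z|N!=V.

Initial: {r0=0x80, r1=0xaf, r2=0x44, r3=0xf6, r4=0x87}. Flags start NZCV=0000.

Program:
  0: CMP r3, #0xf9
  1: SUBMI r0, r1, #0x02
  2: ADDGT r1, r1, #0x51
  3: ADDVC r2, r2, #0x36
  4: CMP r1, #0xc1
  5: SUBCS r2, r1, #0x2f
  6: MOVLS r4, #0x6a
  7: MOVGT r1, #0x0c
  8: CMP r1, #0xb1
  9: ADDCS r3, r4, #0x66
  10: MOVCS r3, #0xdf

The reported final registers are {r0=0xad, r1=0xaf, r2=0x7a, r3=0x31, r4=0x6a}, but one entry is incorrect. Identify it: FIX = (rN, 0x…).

FIX = (r3, 0xf6)

[0] flags=1000 → (cmp)
[1] flags=1000 MI?T → r0=0xad
[2] flags=1000 GT?F → skip
[3] flags=1000 VC?T → r2=0x7a
[4] flags=1000 → (cmp)
[5] flags=1000 CS?F → skip
[6] flags=1000 LS?T → r4=0x6a
[7] flags=1000 GT?F → skip
[8] flags=1000 → (cmp)
[9] flags=1000 CS?F → skip
[10] flags=1000 CS?F → skip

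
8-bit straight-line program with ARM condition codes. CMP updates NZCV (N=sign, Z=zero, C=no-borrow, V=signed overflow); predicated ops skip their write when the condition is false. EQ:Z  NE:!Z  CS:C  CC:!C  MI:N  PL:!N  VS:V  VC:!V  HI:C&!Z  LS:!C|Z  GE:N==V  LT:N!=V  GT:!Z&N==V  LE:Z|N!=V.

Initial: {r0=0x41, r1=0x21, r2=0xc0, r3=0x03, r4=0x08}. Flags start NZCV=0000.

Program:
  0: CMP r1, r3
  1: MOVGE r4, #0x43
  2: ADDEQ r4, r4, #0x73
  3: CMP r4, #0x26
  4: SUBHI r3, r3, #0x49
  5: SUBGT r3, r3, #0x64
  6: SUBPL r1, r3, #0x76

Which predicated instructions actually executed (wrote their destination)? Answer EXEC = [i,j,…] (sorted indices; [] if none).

[0] flags=0010 → (cmp)
[1] flags=0010 GE?T → r4=0x43
[2] flags=0010 EQ?F → skip
[3] flags=0010 → (cmp)
[4] flags=0010 HI?T → r3=0xba
[5] flags=0010 GT?T → r3=0x56
[6] flags=0010 PL?T → r1=0xe0

EXEC = [1,4,5,6]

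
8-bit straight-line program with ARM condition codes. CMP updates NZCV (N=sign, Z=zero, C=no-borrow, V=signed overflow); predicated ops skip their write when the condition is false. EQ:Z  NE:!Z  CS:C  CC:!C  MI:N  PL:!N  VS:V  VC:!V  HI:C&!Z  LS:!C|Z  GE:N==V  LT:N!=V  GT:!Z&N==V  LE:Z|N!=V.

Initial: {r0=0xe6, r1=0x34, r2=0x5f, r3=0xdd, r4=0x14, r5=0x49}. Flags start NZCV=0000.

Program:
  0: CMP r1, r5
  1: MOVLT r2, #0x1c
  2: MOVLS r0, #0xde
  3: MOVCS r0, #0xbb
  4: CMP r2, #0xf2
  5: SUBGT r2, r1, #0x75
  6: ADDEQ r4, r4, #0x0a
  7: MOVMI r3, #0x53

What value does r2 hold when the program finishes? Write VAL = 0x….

0: ✓ CMP  NZCV=1000
1: ✓ MOVLT  r2←0x1c
2: ✓ MOVLS  r0←0xde
3: · MOVCS
4: ✓ CMP  NZCV=0000
5: ✓ SUBGT  r2←0xbf
6: · ADDEQ
7: · MOVMI

VAL = 0xbf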